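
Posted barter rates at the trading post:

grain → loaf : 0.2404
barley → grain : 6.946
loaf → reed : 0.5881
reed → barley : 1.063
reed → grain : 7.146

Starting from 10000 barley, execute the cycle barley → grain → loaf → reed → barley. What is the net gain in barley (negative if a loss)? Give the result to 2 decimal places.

10000 barley × 6.946 = 69460 grain
69460 grain × 0.2404 = 16698.184 loaf
16698.184 loaf × 0.5881 = 9820.2020104 reed
9820.2020104 reed × 1.063 = 10438.8747370552 barley
Net change: 10438.8747370552 − 10000 = 438.8747370552 barley

438.87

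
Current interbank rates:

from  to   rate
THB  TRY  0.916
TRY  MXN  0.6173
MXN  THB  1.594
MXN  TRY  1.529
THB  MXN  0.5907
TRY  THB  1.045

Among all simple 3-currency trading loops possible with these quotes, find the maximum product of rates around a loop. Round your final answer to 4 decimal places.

THB→MXN→TRY→THB: 0.5907 × 1.529 × 1.045 = 0.94382
THB→TRY→MXN→THB: 0.916 × 0.6173 × 1.594 = 0.90132
Maximum is THB→MXN→TRY→THB at 0.9438; no arbitrage — every cycle loses value.

0.9438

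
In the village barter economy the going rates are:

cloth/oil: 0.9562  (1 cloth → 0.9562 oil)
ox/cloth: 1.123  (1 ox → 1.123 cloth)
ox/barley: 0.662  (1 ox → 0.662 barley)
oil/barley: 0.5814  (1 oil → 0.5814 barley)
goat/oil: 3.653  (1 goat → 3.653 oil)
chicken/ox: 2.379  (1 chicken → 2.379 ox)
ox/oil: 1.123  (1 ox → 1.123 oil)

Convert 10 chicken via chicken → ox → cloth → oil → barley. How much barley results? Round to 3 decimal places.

14.852

10 chicken × 2.379 = 23.79 ox
23.79 ox × 1.123 = 26.71617 cloth
26.71617 cloth × 0.9562 = 25.546001754 oil
25.546001754 oil × 0.5814 = 14.8524454197756 barley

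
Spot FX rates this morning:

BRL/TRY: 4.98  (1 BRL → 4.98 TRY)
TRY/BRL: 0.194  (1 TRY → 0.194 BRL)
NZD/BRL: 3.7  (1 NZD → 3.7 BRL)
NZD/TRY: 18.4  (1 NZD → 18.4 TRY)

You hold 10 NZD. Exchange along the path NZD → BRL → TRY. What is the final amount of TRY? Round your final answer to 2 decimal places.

10 NZD × 3.7 = 37 BRL
37 BRL × 4.98 = 184.26 TRY

184.26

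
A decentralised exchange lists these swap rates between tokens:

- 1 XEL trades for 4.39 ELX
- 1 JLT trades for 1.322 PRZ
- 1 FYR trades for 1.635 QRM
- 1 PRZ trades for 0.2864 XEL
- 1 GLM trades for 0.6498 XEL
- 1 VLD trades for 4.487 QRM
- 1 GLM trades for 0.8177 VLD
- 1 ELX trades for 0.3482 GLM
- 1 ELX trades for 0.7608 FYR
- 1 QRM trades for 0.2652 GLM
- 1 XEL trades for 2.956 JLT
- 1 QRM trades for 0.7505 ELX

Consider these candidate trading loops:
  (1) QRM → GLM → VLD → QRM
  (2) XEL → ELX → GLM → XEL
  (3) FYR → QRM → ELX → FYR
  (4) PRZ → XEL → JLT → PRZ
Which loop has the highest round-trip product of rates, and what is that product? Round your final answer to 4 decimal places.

1.1192

(1) 0.2652 × 0.8177 × 4.487 = 0.97302
(2) 4.39 × 0.3482 × 0.6498 = 0.99328
(3) 1.635 × 0.7505 × 0.7608 = 0.93355
(4) 0.2864 × 2.956 × 1.322 = 1.11920
Highest is cycle (4) at 1.1192 (>1, arbitrage).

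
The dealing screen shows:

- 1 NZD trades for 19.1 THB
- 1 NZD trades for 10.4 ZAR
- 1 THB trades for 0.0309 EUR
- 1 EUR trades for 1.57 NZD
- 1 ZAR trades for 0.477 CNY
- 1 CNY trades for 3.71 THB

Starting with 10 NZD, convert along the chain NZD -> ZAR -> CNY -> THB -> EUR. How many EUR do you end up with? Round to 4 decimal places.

10 NZD × 10.4 = 104 ZAR
104 ZAR × 0.477 = 49.608 CNY
49.608 CNY × 3.71 = 184.04568 THB
184.04568 THB × 0.0309 = 5.687011512 EUR

5.6870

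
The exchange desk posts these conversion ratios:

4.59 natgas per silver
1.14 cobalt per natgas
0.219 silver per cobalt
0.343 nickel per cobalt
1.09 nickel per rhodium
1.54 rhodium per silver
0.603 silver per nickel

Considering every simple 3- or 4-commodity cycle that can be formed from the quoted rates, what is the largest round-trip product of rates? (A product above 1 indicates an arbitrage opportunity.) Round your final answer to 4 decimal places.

natgas→cobalt→silver→natgas: 1.14 × 0.219 × 4.59 = 1.14594
nickel→silver→natgas→cobalt→nickel: 0.603 × 4.59 × 1.14 × 0.343 = 1.08225
nickel→silver→rhodium→nickel: 0.603 × 1.54 × 1.09 = 1.01220
Maximum is natgas→cobalt→silver→natgas at 1.1459; arbitrage exists.

1.1459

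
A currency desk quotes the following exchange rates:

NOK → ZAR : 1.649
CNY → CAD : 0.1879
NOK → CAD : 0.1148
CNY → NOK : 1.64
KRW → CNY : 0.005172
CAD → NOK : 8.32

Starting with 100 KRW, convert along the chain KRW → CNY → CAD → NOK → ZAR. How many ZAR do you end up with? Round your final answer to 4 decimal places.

1.3333

100 KRW × 0.005172 = 0.5172 CNY
0.5172 CNY × 0.1879 = 0.09718188 CAD
0.09718188 CAD × 8.32 = 0.8085532416 NOK
0.8085532416 NOK × 1.649 = 1.3333042953984 ZAR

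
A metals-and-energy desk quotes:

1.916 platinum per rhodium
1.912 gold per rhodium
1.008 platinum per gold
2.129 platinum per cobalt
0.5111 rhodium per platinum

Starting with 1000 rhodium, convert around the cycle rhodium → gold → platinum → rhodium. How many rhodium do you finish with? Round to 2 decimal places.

985.04

1000 rhodium × 1.912 = 1912 gold
1912 gold × 1.008 = 1927.296 platinum
1927.296 platinum × 0.5111 = 985.0409856 rhodium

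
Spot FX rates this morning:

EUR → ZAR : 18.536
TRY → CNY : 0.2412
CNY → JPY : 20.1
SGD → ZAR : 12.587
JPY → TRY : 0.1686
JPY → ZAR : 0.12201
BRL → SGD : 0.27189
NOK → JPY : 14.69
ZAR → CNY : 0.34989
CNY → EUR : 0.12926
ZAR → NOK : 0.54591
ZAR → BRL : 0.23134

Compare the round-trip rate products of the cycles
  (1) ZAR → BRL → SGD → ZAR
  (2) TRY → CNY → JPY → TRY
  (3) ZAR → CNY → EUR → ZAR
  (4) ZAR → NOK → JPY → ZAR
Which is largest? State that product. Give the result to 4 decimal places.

(1) 0.23134 × 0.27189 × 12.587 = 0.79171
(2) 0.2412 × 20.1 × 0.1686 = 0.81739
(3) 0.34989 × 0.12926 × 18.536 = 0.83832
(4) 0.54591 × 14.69 × 0.12201 = 0.97845
Highest is cycle (4) at 0.9784 (≤1, no arbitrage).

0.9784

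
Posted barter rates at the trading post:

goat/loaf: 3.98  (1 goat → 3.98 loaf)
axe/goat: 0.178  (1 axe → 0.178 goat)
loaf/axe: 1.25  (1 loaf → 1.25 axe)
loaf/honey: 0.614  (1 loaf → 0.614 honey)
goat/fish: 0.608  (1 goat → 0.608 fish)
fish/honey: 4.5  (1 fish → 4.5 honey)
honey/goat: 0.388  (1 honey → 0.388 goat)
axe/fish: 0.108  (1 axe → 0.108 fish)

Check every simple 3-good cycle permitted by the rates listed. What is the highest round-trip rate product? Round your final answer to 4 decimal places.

1.0616

fish→honey→goat→fish: 4.5 × 0.388 × 0.608 = 1.06157
loaf→honey→goat→loaf: 0.614 × 0.388 × 3.98 = 0.94816
loaf→axe→goat→loaf: 1.25 × 0.178 × 3.98 = 0.88555
Maximum is fish→honey→goat→fish at 1.0616; arbitrage exists.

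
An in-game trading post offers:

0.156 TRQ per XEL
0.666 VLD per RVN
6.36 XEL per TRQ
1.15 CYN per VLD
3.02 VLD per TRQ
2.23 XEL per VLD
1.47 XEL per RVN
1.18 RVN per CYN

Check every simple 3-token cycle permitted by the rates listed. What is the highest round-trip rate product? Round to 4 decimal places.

1.0506

XEL→TRQ→VLD→XEL: 0.156 × 3.02 × 2.23 = 1.05060
CYN→RVN→VLD→CYN: 1.18 × 0.666 × 1.15 = 0.90376
Maximum is XEL→TRQ→VLD→XEL at 1.0506; arbitrage exists.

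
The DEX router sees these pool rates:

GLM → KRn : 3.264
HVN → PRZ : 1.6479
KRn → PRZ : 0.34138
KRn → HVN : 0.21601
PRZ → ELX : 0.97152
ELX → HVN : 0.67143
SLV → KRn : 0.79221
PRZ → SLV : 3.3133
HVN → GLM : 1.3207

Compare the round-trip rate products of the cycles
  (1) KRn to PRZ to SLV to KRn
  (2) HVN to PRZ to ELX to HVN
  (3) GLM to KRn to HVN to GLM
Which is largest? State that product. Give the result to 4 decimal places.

1.0749

(1) 0.34138 × 3.3133 × 0.79221 = 0.89606
(2) 1.6479 × 0.97152 × 0.67143 = 1.07494
(3) 3.264 × 0.21601 × 1.3207 = 0.93117
Highest is cycle (2) at 1.0749 (>1, arbitrage).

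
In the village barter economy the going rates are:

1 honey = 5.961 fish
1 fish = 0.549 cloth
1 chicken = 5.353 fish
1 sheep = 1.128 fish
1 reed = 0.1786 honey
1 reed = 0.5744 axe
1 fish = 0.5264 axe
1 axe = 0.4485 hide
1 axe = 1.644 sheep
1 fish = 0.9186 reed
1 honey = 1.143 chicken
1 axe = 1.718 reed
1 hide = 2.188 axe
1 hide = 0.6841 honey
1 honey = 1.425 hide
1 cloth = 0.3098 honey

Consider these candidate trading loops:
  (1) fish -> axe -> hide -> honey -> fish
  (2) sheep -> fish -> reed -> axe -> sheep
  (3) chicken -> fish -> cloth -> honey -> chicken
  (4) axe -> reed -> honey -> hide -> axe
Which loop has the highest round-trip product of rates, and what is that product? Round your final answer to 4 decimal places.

1.0406

(1) 0.5264 × 0.4485 × 0.6841 × 5.961 = 0.96276
(2) 1.128 × 0.9186 × 0.5744 × 1.644 = 0.97848
(3) 5.353 × 0.549 × 0.3098 × 1.143 = 1.04063
(4) 1.718 × 0.1786 × 1.425 × 2.188 = 0.95668
Highest is cycle (3) at 1.0406 (>1, arbitrage).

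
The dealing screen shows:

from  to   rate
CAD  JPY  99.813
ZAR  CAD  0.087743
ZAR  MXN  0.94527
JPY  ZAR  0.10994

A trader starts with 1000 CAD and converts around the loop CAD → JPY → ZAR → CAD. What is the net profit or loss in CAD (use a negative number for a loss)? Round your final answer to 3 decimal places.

-37.157

1000 CAD × 99.813 = 99813 JPY
99813 JPY × 0.10994 = 10973.44122 ZAR
10973.44122 ZAR × 0.087743 = 962.84265296646 CAD
Net change: 962.84265296646 − 1000 = -37.15734703354 CAD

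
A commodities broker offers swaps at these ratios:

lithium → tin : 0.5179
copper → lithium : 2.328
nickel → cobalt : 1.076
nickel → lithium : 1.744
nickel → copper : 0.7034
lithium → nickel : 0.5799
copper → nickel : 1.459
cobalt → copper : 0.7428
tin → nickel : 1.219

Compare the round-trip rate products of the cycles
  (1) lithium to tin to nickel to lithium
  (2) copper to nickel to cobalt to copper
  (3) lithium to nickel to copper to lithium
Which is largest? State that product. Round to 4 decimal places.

1.1661

(1) 0.5179 × 1.219 × 1.744 = 1.10102
(2) 1.459 × 1.076 × 0.7428 = 1.16611
(3) 0.5799 × 0.7034 × 2.328 = 0.94960
Highest is cycle (2) at 1.1661 (>1, arbitrage).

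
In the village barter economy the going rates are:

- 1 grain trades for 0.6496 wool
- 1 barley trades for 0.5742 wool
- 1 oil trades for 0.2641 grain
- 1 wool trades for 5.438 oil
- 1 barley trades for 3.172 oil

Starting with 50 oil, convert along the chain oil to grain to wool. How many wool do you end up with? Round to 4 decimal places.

8.5780

50 oil × 0.2641 = 13.205 grain
13.205 grain × 0.6496 = 8.577968 wool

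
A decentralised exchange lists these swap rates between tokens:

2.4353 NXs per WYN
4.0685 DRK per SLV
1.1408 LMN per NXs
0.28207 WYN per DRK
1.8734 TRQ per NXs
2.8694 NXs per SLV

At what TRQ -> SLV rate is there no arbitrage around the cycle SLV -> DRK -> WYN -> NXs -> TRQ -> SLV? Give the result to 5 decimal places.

0.19100

Known legs of the cycle: 4.0685 × 0.28207 × 2.4353 × 1.8734 = 5.2356933638643809
For no arbitrage the full-cycle product must be 1, so the missing rate is 1 / 5.2356933638643809 ≈ 0.1909967.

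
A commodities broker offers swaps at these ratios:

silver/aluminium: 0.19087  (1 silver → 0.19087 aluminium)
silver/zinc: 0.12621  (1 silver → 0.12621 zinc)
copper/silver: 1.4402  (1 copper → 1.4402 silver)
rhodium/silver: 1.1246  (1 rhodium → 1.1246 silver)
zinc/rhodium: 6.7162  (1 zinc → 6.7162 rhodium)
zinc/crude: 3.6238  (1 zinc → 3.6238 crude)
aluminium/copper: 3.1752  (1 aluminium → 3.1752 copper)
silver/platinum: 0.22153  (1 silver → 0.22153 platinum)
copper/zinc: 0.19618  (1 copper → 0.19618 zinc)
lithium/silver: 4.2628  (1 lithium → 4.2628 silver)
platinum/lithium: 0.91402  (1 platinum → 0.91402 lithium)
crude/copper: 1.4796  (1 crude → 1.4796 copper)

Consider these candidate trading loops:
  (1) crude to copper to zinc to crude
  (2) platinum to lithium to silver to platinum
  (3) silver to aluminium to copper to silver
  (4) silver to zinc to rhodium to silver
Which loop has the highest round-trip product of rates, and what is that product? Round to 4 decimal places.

1.0519

(1) 1.4796 × 0.19618 × 3.6238 = 1.05187
(2) 0.91402 × 4.2628 × 0.22153 = 0.86314
(3) 0.19087 × 3.1752 × 1.4402 = 0.87283
(4) 0.12621 × 6.7162 × 1.1246 = 0.95327
Highest is cycle (1) at 1.0519 (>1, arbitrage).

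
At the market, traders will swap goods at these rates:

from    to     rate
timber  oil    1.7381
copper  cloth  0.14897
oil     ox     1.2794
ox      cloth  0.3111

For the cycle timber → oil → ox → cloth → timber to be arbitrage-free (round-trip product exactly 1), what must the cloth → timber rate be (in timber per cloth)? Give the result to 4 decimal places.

Known legs of the cycle: 1.7381 × 1.2794 × 0.3111 = 0.691800891054
For no arbitrage the full-cycle product must be 1, so the missing rate is 1 / 0.691800891054 ≈ 1.445503.

1.4455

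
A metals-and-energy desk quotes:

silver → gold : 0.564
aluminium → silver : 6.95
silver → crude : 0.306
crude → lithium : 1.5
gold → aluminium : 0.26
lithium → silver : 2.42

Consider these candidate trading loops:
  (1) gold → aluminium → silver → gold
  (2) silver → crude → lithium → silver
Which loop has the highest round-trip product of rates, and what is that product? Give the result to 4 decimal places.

1.1108

(1) 0.26 × 6.95 × 0.564 = 1.01915
(2) 0.306 × 1.5 × 2.42 = 1.11078
Highest is cycle (2) at 1.1108 (>1, arbitrage).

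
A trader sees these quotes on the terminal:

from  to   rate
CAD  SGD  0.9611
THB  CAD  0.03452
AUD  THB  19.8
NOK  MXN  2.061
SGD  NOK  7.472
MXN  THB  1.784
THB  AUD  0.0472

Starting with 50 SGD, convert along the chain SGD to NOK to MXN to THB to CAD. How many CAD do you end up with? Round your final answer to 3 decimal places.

50 SGD × 7.472 = 373.6 NOK
373.6 NOK × 2.061 = 769.9896 MXN
769.9896 MXN × 1.784 = 1373.6614464 THB
1373.6614464 THB × 0.03452 = 47.418793129728 CAD

47.419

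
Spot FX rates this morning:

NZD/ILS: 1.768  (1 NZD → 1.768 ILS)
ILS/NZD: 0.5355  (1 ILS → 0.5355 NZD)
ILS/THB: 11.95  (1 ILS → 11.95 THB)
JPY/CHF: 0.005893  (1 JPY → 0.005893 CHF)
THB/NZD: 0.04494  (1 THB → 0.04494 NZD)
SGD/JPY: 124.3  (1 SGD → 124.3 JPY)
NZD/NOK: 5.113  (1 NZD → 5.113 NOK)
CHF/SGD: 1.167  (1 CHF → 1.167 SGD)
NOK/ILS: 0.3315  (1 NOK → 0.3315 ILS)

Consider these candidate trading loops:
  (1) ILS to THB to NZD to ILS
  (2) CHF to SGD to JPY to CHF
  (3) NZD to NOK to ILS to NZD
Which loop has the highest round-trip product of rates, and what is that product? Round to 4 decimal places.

0.9495

(1) 11.95 × 0.04494 × 1.768 = 0.94947
(2) 1.167 × 124.3 × 0.005893 = 0.85483
(3) 5.113 × 0.3315 × 0.5355 = 0.90765
Highest is cycle (1) at 0.9495 (≤1, no arbitrage).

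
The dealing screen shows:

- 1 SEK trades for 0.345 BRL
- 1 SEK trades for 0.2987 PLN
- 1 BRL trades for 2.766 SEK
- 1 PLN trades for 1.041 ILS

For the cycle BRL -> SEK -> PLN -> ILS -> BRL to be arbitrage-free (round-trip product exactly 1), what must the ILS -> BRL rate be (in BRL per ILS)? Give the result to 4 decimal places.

Known legs of the cycle: 2.766 × 0.2987 × 1.041 = 0.8600785722
For no arbitrage the full-cycle product must be 1, so the missing rate is 1 / 0.8600785722 ≈ 1.162684.

1.1627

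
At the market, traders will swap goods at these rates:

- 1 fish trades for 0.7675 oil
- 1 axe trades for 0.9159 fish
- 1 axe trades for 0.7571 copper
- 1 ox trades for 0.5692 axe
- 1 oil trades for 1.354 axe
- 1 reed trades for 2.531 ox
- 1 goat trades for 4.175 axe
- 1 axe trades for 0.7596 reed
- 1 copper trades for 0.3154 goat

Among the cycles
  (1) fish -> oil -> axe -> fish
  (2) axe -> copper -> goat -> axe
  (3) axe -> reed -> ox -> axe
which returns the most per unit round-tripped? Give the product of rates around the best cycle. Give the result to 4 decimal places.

1.0943

(1) 0.7675 × 1.354 × 0.9159 = 0.95180
(2) 0.7571 × 0.3154 × 4.175 = 0.99695
(3) 0.7596 × 2.531 × 0.5692 = 1.09431
Highest is cycle (3) at 1.0943 (>1, arbitrage).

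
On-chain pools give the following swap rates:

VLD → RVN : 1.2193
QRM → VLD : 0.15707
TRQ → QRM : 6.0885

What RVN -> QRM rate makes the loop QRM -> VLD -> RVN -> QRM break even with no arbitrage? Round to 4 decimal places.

Known legs of the cycle: 0.15707 × 1.2193 = 0.191515451
For no arbitrage the full-cycle product must be 1, so the missing rate is 1 / 0.191515451 ≈ 5.221511.

5.2215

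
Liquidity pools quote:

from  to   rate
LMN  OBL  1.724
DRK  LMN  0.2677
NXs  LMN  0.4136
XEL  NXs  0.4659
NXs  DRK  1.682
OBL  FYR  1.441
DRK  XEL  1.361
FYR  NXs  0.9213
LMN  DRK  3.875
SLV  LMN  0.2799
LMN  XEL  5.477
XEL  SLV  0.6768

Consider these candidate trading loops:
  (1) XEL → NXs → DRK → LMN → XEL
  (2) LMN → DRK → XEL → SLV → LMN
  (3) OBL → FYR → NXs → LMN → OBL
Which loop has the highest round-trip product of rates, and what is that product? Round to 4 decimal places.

1.1490

(1) 0.4659 × 1.682 × 0.2677 × 5.477 = 1.14897
(2) 3.875 × 1.361 × 0.6768 × 0.2799 = 0.99906
(3) 1.441 × 0.9213 × 0.4136 × 1.724 = 0.94664
Highest is cycle (1) at 1.1490 (>1, arbitrage).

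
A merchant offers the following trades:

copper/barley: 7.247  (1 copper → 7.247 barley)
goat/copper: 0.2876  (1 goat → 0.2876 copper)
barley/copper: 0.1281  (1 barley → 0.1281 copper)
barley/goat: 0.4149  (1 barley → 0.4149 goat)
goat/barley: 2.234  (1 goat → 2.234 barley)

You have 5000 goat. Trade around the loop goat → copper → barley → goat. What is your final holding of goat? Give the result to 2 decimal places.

5000 goat × 0.2876 = 1438 copper
1438 copper × 7.247 = 10421.186 barley
10421.186 barley × 0.4149 = 4323.7500714 goat

4323.75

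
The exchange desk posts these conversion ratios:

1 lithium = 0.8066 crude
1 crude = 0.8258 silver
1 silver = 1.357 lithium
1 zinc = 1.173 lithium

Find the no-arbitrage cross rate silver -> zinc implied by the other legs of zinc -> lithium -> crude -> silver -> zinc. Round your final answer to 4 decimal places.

Known legs of the cycle: 1.173 × 0.8066 × 0.8258 = 0.78132389844
For no arbitrage the full-cycle product must be 1, so the missing rate is 1 / 0.78132389844 ≈ 1.279879.

1.2799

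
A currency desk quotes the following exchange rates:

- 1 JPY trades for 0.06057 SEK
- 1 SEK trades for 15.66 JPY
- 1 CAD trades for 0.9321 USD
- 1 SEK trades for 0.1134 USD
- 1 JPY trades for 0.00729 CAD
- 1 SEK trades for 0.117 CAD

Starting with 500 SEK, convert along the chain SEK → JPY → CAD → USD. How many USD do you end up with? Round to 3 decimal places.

53.205

500 SEK × 15.66 = 7830 JPY
7830 JPY × 0.00729 = 57.0807 CAD
57.0807 CAD × 0.9321 = 53.20492047 USD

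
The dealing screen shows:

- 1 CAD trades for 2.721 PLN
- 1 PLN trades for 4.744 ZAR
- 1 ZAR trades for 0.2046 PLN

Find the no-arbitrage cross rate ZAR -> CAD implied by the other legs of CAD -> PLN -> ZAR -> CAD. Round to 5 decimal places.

0.07747

Known legs of the cycle: 2.721 × 4.744 = 12.908424
For no arbitrage the full-cycle product must be 1, so the missing rate is 1 / 12.908424 ≈ 0.0774688.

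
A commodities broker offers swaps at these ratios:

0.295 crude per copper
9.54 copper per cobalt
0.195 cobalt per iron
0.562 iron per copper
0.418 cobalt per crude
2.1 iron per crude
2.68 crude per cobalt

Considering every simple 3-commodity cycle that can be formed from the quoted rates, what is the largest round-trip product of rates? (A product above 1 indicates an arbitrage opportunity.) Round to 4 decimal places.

copper→crude→cobalt→copper: 0.295 × 0.418 × 9.54 = 1.17638
crude→iron→cobalt→crude: 2.1 × 0.195 × 2.68 = 1.09746
copper→iron→cobalt→copper: 0.562 × 0.195 × 9.54 = 1.04549
Maximum is copper→crude→cobalt→copper at 1.1764; arbitrage exists.

1.1764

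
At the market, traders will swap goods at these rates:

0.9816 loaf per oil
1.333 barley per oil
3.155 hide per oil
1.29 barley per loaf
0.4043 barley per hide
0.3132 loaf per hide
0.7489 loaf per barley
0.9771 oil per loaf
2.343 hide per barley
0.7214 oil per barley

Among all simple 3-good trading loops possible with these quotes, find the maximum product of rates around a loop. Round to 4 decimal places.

0.9754

barley→loaf→oil→barley: 0.7489 × 0.9771 × 1.333 = 0.97542
loaf→oil→hide→loaf: 0.9771 × 3.155 × 0.3132 = 0.96552
barley→hide→loaf→barley: 2.343 × 0.3132 × 1.29 = 0.94664
barley→oil→hide→barley: 0.7214 × 3.155 × 0.4043 = 0.92019
barley→oil→loaf→barley: 0.7214 × 0.9816 × 1.29 = 0.91348
Maximum is barley→loaf→oil→barley at 0.9754; no arbitrage — every cycle loses value.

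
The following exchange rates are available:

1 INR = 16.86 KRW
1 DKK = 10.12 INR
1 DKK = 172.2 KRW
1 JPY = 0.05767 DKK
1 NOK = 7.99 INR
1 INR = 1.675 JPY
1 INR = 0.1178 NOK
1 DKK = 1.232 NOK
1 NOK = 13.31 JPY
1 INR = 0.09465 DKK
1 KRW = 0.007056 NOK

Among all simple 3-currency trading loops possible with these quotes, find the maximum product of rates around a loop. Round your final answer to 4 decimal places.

DKK→INR→JPY→DKK: 10.12 × 1.675 × 0.05767 = 0.97756
KRW→NOK→INR→KRW: 0.007056 × 7.99 × 16.86 = 0.95052
DKK→NOK→JPY→DKK: 1.232 × 13.31 × 0.05767 = 0.94567
DKK→NOK→INR→DKK: 1.232 × 7.99 × 0.09465 = 0.93170
Maximum is DKK→INR→JPY→DKK at 0.9776; no arbitrage — every cycle loses value.

0.9776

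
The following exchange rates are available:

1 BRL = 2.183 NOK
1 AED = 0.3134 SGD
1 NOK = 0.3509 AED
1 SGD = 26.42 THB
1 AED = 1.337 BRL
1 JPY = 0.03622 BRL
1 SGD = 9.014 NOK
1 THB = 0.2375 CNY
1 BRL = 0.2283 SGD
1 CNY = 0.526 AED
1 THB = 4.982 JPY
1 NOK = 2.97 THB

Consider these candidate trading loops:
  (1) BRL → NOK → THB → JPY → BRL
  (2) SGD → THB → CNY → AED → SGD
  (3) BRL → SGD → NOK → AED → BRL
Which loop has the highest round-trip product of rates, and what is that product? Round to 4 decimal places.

(1) 2.183 × 2.97 × 4.982 × 0.03622 = 1.16994
(2) 26.42 × 0.2375 × 0.526 × 0.3134 = 1.03438
(3) 0.2283 × 9.014 × 0.3509 × 1.337 = 0.96547
Highest is cycle (1) at 1.1699 (>1, arbitrage).

1.1699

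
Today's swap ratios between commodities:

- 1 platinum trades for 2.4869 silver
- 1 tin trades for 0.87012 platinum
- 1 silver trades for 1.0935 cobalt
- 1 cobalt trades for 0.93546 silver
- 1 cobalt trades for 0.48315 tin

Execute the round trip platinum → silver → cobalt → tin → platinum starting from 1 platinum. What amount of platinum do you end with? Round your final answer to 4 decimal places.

1.1432

1 platinum × 2.4869 = 2.4869 silver
2.4869 silver × 1.0935 = 2.71942515 cobalt
2.71942515 cobalt × 0.48315 = 1.3138902612225 tin
1.3138902612225 tin × 0.87012 = 1.1432421940949217 platinum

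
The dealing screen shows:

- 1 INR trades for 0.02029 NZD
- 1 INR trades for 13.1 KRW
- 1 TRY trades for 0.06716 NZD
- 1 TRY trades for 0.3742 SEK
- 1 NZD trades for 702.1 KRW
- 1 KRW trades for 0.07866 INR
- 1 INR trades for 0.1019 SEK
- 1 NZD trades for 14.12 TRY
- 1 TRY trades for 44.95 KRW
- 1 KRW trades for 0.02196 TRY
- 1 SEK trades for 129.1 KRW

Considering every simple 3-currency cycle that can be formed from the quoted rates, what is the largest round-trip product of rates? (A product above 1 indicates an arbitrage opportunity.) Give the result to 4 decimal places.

1.1206

INR→NZD→KRW→INR: 0.02029 × 702.1 × 0.07866 = 1.12056
TRY→SEK→KRW→TRY: 0.3742 × 129.1 × 0.02196 = 1.06087
TRY→NZD→KRW→TRY: 0.06716 × 702.1 × 0.02196 = 1.03548
INR→SEK→KRW→INR: 0.1019 × 129.1 × 0.07866 = 1.03480
Maximum is INR→NZD→KRW→INR at 1.1206; arbitrage exists.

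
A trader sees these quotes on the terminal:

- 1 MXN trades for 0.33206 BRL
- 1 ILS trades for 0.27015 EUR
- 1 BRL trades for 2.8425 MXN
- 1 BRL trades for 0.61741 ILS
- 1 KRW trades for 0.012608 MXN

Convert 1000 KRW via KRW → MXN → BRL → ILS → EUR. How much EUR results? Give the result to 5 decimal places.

0.69830

1000 KRW × 0.012608 = 12.608 MXN
12.608 MXN × 0.33206 = 4.18661248 BRL
4.18661248 BRL × 0.61741 = 2.5848564112768 ILS
2.5848564112768 ILS × 0.27015 = 0.69829895950642752 EUR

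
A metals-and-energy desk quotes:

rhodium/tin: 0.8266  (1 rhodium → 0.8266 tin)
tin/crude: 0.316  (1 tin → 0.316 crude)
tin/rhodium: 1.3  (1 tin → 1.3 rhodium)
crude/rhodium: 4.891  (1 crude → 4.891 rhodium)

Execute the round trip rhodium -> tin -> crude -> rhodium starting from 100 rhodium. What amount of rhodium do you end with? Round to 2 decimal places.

127.76

100 rhodium × 0.8266 = 82.66 tin
82.66 tin × 0.316 = 26.12056 crude
26.12056 crude × 4.891 = 127.75565896 rhodium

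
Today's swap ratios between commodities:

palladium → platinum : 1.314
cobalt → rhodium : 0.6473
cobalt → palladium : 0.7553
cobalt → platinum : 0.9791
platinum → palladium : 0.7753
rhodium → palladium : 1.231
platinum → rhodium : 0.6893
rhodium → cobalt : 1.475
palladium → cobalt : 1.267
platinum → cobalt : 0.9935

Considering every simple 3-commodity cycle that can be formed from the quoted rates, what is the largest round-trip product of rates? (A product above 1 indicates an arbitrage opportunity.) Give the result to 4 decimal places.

rhodium→palladium→platinum→rhodium: 1.231 × 1.314 × 0.6893 = 1.11497
cobalt→rhodium→palladium→cobalt: 0.6473 × 1.231 × 1.267 = 1.00958
cobalt→platinum→rhodium→cobalt: 0.9791 × 0.6893 × 1.475 = 0.99547
cobalt→palladium→platinum→cobalt: 0.7553 × 1.314 × 0.9935 = 0.98601
cobalt→platinum→palladium→cobalt: 0.9791 × 0.7753 × 1.267 = 0.96177
Maximum is rhodium→palladium→platinum→rhodium at 1.1150; arbitrage exists.

1.1150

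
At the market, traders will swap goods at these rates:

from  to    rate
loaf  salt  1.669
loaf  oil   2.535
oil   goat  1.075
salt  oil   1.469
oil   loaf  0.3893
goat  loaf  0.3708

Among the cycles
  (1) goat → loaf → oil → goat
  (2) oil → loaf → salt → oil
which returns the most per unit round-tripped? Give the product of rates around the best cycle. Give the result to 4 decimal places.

1.0105

(1) 0.3708 × 2.535 × 1.075 = 1.01048
(2) 0.3893 × 1.669 × 1.469 = 0.95447
Highest is cycle (1) at 1.0105 (>1, arbitrage).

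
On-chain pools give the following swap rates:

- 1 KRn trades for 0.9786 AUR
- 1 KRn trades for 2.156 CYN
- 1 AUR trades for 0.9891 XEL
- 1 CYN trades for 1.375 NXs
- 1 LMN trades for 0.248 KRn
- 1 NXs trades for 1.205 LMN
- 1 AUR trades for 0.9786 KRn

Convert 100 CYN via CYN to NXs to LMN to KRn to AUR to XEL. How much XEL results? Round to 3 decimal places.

39.773

100 CYN × 1.375 = 137.5 NXs
137.5 NXs × 1.205 = 165.6875 LMN
165.6875 LMN × 0.248 = 41.0905 KRn
41.0905 KRn × 0.9786 = 40.2111633 AUR
40.2111633 AUR × 0.9891 = 39.77286162003 XEL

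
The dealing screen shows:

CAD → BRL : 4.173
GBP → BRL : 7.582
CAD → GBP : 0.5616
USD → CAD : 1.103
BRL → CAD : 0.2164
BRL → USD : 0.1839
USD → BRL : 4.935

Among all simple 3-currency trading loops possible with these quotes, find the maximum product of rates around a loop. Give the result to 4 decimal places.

0.9214

GBP→BRL→CAD→GBP: 7.582 × 0.2164 × 0.5616 = 0.92144
USD→CAD→BRL→USD: 1.103 × 4.173 × 0.1839 = 0.84646
Maximum is GBP→BRL→CAD→GBP at 0.9214; no arbitrage — every cycle loses value.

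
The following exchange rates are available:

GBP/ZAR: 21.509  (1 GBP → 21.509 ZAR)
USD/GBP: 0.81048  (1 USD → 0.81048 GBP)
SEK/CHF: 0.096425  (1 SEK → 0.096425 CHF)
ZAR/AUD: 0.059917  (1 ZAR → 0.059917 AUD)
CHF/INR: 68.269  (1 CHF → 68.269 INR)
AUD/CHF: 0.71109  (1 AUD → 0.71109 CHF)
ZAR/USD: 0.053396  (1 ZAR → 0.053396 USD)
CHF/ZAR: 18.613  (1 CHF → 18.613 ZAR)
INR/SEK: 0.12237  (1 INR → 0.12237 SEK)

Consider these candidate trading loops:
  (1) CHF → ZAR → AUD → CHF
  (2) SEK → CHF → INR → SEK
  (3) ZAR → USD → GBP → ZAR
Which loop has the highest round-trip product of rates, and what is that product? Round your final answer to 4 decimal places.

(1) 18.613 × 0.059917 × 0.71109 = 0.79303
(2) 0.096425 × 68.269 × 0.12237 = 0.80554
(3) 0.053396 × 0.81048 × 21.509 = 0.93083
Highest is cycle (3) at 0.9308 (≤1, no arbitrage).

0.9308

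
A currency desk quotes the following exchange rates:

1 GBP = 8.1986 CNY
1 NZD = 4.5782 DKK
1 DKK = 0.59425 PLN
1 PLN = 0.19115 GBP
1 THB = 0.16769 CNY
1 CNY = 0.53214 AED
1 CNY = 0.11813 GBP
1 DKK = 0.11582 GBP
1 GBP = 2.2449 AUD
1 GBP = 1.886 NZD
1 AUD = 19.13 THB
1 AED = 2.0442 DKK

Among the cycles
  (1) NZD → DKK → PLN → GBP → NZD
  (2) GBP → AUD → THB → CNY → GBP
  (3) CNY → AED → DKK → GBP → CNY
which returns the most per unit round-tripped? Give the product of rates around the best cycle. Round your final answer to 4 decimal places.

(1) 4.5782 × 0.59425 × 0.19115 × 1.886 = 0.98080
(2) 2.2449 × 19.13 × 0.16769 × 0.11813 = 0.85071
(3) 0.53214 × 2.0442 × 0.11582 × 8.1986 = 1.03293
Highest is cycle (3) at 1.0329 (>1, arbitrage).

1.0329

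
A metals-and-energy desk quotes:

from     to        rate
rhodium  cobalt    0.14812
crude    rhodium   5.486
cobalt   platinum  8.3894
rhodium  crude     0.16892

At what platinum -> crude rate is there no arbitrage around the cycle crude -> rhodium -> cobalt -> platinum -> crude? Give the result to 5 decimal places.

Known legs of the cycle: 5.486 × 0.14812 × 8.3894 = 6.817111673008
For no arbitrage the full-cycle product must be 1, so the missing rate is 1 / 6.817111673008 ≈ 0.1466897.

0.14669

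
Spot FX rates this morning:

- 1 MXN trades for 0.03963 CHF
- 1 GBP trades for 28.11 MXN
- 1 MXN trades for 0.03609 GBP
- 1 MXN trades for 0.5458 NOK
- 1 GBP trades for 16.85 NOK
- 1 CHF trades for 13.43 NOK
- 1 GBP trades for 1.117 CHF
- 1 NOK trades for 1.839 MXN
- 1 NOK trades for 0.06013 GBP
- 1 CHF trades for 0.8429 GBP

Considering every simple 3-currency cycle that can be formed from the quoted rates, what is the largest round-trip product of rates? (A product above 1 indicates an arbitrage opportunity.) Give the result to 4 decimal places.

GBP→NOK→MXN→GBP: 16.85 × 1.839 × 0.03609 = 1.11833
NOK→MXN→CHF→NOK: 1.839 × 0.03963 × 13.43 = 0.97877
GBP→MXN→CHF→GBP: 28.11 × 0.03963 × 0.8429 = 0.93899
GBP→MXN→NOK→GBP: 28.11 × 0.5458 × 0.06013 = 0.92254
GBP→CHF→NOK→GBP: 1.117 × 13.43 × 0.06013 = 0.90203
Maximum is GBP→NOK→MXN→GBP at 1.1183; arbitrage exists.

1.1183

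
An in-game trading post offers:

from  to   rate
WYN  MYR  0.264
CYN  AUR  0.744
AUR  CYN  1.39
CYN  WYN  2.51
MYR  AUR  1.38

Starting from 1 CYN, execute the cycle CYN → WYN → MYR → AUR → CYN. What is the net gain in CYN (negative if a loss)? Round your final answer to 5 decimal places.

1 CYN × 2.51 = 2.51 WYN
2.51 WYN × 0.264 = 0.66264 MYR
0.66264 MYR × 1.38 = 0.9144432 AUR
0.9144432 AUR × 1.39 = 1.271076048 CYN
Net change: 1.271076048 − 1 = 0.271076048 CYN

0.27108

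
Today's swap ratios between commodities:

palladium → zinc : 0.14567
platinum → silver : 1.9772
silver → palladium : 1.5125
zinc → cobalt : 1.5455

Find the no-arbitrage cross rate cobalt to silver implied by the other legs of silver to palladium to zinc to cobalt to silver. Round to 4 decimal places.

Known legs of the cycle: 1.5125 × 0.14567 × 1.5455 = 0.3405136398125
For no arbitrage the full-cycle product must be 1, so the missing rate is 1 / 0.3405136398125 ≈ 2.936740.

2.9367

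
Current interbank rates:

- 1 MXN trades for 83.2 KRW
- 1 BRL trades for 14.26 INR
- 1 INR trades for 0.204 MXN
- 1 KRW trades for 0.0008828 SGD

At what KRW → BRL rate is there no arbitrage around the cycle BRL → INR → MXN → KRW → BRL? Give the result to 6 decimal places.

0.004132

Known legs of the cycle: 14.26 × 0.204 × 83.2 = 242.032128
For no arbitrage the full-cycle product must be 1, so the missing rate is 1 / 242.032128 ≈ 0.00413168.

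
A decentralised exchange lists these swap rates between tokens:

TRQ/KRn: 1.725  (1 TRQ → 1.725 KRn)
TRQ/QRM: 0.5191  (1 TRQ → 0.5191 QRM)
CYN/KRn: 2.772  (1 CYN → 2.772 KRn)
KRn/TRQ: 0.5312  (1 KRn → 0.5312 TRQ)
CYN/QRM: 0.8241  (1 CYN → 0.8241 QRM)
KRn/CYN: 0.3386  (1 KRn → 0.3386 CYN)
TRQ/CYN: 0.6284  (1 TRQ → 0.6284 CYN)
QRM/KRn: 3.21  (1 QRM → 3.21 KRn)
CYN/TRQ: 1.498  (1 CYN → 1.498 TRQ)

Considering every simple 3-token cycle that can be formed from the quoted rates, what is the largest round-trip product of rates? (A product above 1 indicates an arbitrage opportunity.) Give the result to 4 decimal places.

TRQ→CYN→KRn→TRQ: 0.6284 × 2.772 × 0.5312 = 0.92531
CYN→QRM→KRn→CYN: 0.8241 × 3.21 × 0.3386 = 0.89572
TRQ→QRM→KRn→TRQ: 0.5191 × 3.21 × 0.5312 = 0.88514
TRQ→KRn→CYN→TRQ: 1.725 × 0.3386 × 1.498 = 0.87496
Maximum is TRQ→CYN→KRn→TRQ at 0.9253; no arbitrage — every cycle loses value.

0.9253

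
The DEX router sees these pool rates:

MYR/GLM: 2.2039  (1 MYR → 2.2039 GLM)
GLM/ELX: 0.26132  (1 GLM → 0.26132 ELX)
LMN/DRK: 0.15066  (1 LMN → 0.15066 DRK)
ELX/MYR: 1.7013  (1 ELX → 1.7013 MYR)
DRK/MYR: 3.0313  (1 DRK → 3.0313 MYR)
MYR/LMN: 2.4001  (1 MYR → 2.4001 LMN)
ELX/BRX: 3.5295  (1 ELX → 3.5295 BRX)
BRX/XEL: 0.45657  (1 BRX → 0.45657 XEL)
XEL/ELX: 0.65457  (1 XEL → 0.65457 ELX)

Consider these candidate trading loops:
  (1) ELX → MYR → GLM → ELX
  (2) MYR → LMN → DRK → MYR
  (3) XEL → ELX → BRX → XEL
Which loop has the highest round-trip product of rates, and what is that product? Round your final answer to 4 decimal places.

1.0961

(1) 1.7013 × 2.2039 × 0.26132 = 0.97982
(2) 2.4001 × 0.15066 × 3.0313 = 1.09612
(3) 0.65457 × 3.5295 × 0.45657 = 1.05482
Highest is cycle (2) at 1.0961 (>1, arbitrage).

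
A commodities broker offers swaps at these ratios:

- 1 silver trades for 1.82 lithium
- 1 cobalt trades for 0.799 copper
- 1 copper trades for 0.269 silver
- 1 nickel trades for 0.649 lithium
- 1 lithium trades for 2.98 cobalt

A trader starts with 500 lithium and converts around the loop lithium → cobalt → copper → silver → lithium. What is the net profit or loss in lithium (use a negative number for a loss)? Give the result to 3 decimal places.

82.850

500 lithium × 2.98 = 1490 cobalt
1490 cobalt × 0.799 = 1190.51 copper
1190.51 copper × 0.269 = 320.24719 silver
320.24719 silver × 1.82 = 582.8498858 lithium
Net change: 582.8498858 − 500 = 82.8498858 lithium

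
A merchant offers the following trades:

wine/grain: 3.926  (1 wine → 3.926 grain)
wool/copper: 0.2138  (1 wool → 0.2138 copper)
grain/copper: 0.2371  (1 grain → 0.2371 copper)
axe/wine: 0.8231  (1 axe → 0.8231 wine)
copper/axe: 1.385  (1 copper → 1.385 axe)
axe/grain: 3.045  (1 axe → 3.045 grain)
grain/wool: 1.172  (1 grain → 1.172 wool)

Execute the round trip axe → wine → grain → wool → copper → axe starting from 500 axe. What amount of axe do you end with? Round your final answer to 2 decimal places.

560.74

500 axe × 0.8231 = 411.55 wine
411.55 wine × 3.926 = 1615.7453 grain
1615.7453 grain × 1.172 = 1893.6534916 wool
1893.6534916 wool × 0.2138 = 404.86311650408 copper
404.86311650408 copper × 1.385 = 560.7354163581508 axe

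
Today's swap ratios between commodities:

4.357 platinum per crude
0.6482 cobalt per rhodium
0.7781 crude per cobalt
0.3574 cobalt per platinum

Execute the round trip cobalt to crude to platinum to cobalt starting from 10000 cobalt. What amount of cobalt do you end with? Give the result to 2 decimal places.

12116.51

10000 cobalt × 0.7781 = 7781 crude
7781 crude × 4.357 = 33901.817 platinum
33901.817 platinum × 0.3574 = 12116.5093958 cobalt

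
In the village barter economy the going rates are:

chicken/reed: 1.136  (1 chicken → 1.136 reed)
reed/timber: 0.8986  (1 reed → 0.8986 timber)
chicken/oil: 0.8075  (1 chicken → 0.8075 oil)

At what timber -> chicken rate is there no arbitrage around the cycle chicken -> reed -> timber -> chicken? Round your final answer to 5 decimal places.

0.97961

Known legs of the cycle: 1.136 × 0.8986 = 1.0208096
For no arbitrage the full-cycle product must be 1, so the missing rate is 1 / 1.0208096 ≈ 0.9796146.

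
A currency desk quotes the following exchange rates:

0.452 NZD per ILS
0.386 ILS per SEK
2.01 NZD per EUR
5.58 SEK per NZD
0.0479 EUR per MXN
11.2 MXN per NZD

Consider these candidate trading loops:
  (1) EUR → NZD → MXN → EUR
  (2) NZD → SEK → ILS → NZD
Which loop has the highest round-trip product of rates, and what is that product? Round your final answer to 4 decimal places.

1.0783

(1) 2.01 × 11.2 × 0.0479 = 1.07832
(2) 5.58 × 0.386 × 0.452 = 0.97355
Highest is cycle (1) at 1.0783 (>1, arbitrage).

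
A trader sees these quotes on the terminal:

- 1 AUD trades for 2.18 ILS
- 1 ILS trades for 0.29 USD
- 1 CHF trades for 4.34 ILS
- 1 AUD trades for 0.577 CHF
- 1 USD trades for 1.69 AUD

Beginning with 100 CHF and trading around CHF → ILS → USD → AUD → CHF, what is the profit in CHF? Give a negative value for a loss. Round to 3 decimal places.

100 CHF × 4.34 = 434 ILS
434 ILS × 0.29 = 125.86 USD
125.86 USD × 1.69 = 212.7034 AUD
212.7034 AUD × 0.577 = 122.7298618 CHF
Net change: 122.7298618 − 100 = 22.7298618 CHF

22.730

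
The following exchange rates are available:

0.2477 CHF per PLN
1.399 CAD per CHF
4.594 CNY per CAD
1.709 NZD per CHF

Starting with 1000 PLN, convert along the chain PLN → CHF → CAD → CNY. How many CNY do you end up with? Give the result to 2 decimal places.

1591.97

1000 PLN × 0.2477 = 247.7 CHF
247.7 CHF × 1.399 = 346.5323 CAD
346.5323 CAD × 4.594 = 1591.9693862 CNY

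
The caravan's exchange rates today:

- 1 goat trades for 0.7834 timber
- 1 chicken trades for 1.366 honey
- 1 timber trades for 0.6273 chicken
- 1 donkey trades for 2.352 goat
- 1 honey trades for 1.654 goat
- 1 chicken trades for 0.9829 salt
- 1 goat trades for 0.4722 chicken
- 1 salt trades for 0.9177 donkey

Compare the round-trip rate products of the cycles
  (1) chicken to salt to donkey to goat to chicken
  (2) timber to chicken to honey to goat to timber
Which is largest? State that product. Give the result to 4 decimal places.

1.1103

(1) 0.9829 × 0.9177 × 2.352 × 0.4722 = 1.00178
(2) 0.6273 × 1.366 × 1.654 × 0.7834 = 1.11031
Highest is cycle (2) at 1.1103 (>1, arbitrage).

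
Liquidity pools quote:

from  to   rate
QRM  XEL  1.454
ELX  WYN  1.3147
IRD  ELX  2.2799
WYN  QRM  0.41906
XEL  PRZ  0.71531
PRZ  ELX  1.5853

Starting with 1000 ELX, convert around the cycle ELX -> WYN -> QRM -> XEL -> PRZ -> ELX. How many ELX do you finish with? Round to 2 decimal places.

908.39

1000 ELX × 1.3147 = 1314.7 WYN
1314.7 WYN × 0.41906 = 550.938182 QRM
550.938182 QRM × 1.454 = 801.064116628 XEL
801.064116628 XEL × 0.71531 = 573.00917326517468 PRZ
573.00917326517468 PRZ × 1.5853 = 908.391442377281420204 ELX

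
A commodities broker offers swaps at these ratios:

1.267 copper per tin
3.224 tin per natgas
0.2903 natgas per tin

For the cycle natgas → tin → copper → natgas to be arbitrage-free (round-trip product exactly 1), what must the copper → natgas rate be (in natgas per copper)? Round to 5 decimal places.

Known legs of the cycle: 3.224 × 1.267 = 4.084808
For no arbitrage the full-cycle product must be 1, so the missing rate is 1 / 4.084808 ≈ 0.2448095.

0.24481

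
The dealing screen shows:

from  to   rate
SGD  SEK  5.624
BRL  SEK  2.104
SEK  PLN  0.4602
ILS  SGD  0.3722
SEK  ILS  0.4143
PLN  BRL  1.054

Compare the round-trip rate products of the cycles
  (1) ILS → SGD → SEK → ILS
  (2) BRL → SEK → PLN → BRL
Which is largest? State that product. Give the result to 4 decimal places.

1.0205

(1) 0.3722 × 5.624 × 0.4143 = 0.86723
(2) 2.104 × 0.4602 × 1.054 = 1.02055
Highest is cycle (2) at 1.0205 (>1, arbitrage).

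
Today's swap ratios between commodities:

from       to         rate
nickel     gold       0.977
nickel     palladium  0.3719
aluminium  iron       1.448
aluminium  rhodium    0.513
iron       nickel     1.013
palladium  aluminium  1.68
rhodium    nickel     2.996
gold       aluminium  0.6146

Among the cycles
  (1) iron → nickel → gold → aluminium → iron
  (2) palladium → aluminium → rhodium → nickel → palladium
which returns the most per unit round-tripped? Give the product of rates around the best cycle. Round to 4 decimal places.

0.9603

(1) 1.013 × 0.977 × 0.6146 × 1.448 = 0.88078
(2) 1.68 × 0.513 × 2.996 × 0.3719 = 0.96027
Highest is cycle (2) at 0.9603 (≤1, no arbitrage).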